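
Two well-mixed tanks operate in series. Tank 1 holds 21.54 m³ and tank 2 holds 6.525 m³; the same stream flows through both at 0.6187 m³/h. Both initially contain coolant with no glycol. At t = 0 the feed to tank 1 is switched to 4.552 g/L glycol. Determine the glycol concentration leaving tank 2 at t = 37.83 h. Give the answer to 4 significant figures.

Each tank obeys Vᵢ dCᵢ/dt = Q(Cᵢ₋₁ − Cᵢ), so τᵢ = Vᵢ/Q.
τ₁ = 21.54/0.6187 = 34.8149 h; τ₂ = 6.525/0.6187 = 10.5463 h.
Tank 1: C₁ = C_in(1 − e^(−t/τ₁)). Tank 2 (τ₁ ≠ τ₂): C₂ = C_in[1 − (τ₁ e^(−t/τ₁) − τ₂ e^(−t/τ₂))/(τ₁ − τ₂)].
At t = 37.83: e^(−t/τ₁) = 0.337361, e^(−t/τ₂) = 0.0276802.
C₂ = 4.552·[1 − (34.8149·0.337361 − 10.5463·0.0276802)/(24.2686)] = 4.552·0.528063 = 2.40374 g/L.

2.404 g/L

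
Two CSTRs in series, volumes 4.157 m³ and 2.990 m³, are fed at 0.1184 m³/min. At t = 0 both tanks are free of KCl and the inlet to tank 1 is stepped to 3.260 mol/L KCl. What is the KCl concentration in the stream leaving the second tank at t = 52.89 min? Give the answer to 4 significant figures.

1.714 mol/L

Each tank obeys Vᵢ dCᵢ/dt = Q(Cᵢ₋₁ − Cᵢ), so τᵢ = Vᵢ/Q.
τ₁ = 4.157/0.1184 = 35.1098 min; τ₂ = 2.990/0.1184 = 25.2534 min.
Solving the cascade with C₁(0)=C₂(0)=0 gives C₂(t) = C_in[1 − (τ₁ e^(−t/τ₁) − τ₂ e^(−t/τ₂))/(τ₁ − τ₂)].
At t = 52.89: e^(−t/τ₁) = 0.221703, e^(−t/τ₂) = 0.123147.
C₂ = 3.260·[1 − (35.1098·0.221703 − 25.2534·0.123147)/(9.85642)] = 3.260·0.525786 = 1.71406 mol/L.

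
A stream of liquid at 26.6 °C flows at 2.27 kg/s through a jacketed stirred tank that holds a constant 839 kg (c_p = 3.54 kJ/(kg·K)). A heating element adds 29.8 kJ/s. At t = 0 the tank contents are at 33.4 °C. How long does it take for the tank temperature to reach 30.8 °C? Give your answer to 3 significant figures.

680 s

Heat balance on the well-mixed liquid: M c_p dT/dt = ṁ c_p (T_in − T) + 29.8.
τ = M/ṁ = 369.60 s; T_ss = T_in + Q̇/(ṁ c_p) = 30.308 °C.
T(t) = T_ss + (T₀ − T_ss) e^(−t/τ). Set T = 30.8:
e^(−t/τ) = (30.8 − 30.308)/(33.4 − 30.308) = 0.15901
t = −369.60 · ln(0.15901) = 679.62 s.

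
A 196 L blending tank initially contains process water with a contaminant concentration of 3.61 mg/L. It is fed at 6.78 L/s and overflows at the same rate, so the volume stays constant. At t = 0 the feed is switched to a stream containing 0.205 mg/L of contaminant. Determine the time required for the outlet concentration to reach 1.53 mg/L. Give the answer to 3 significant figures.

27.3 s

Species balance: V dC/dt = Q(C_in − C) ⇒ τ = V/Q = 28.909 s.
C(t) = C_in + (C₀ − C_in) e^(−t/τ). Set C = 1.53 and solve for t:
e^(−t/τ) = (C − C_in)/(C₀ − C_in) = (1.53 − 0.205)/(3.61 − 0.205) = 0.38913
t = −τ ln(…) = 28.909 × 0.94383 = 27.285 s.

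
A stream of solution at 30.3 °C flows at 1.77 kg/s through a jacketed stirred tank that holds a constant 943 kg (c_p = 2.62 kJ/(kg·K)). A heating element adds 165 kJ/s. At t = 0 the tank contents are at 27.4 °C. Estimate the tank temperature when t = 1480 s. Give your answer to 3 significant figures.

63.5 °C

Heat balance on the well-mixed liquid: M c_p dT/dt = ṁ c_p (T_in − T) + 165.
Rearrange: dT/dt = (T_ss − T)/τ with τ = M/ṁ = 532.77 s and T_ss = T_in + Q̇/(ṁ c_p) = 65.880 °C.
This is linear first-order; T(t) = T_ss + (T₀ − T_ss) e^(−t/τ).
T(1480) = 65.880 + (-38.480)·e^(−1480/532.77) = 65.880 + (-38.480)·0.062166 = 63.488 °C.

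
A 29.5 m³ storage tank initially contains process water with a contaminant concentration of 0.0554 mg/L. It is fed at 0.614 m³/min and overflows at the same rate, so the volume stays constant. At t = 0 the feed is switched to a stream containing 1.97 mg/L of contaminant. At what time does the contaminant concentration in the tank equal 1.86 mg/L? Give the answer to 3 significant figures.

137 min

Transient balance on the dissolved component: V dC/dt = Q(C_in − C), so τ = V/Q = 48.046 min.
C(t) = C_in + (C₀ − C_in) e^(−t/τ). Set C = 1.86 and solve for t:
e^(−t/τ) = (C − C_in)/(C₀ − C_in) = (1.86 − 1.97)/(0.0554 − 1.97) = 0.057453
t = −τ ln(…) = 48.046 × 2.8568 = 137.26 min.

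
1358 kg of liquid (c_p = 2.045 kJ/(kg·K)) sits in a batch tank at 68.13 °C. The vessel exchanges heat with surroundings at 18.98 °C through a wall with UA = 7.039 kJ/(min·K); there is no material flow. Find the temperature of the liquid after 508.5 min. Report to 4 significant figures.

M c_p dT/dt = −UA(T − T_amb).
dT/dt = (T_ss − T)/τ with T_ss = T_amb = 18.9800 °C, τ = M c_p/UA = 1358·2.045/7.039 = 394.532 min.
Solution: T(t) = T_ss + (T₀ − T_ss) e^(−t/τ).
T(508.5) = 18.9800 + (49.1500)·0.275582 = 32.5249 °C.

32.52 °C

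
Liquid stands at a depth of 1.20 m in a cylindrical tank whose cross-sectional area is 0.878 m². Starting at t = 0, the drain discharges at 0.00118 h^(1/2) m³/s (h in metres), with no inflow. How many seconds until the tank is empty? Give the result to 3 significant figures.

1630 s

Volume balance on the tank: A dh/dt = −0.00118 √h.
Separate and integrate: 2(√h − √h₀) = −(0.00118/A) t.
Tank is empty when √h = 0: t_empty = 2A√h₀/0.00118.
t_empty = 2·0.878·√1.20/0.00118 = 1.7560·1.0954/0.00118 = 1630.2 s.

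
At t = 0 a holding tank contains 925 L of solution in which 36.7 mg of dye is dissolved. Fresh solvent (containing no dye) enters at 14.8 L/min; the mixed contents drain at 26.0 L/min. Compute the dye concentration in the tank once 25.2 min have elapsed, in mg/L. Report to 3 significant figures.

Let m(t) be the amount of dye. Volume: V(t) = V₀ + (Q_in − Q_out) t = 925 − 11.200 t; V(25.2) = 642.76 L.
No dye enters, so dm/dt = −Q_out · (m/V).
Separate: dm/m = −Q_out dt/V(t) ⇒ ln(m/m₀) = −(Q_out/(Q_in−Q_out)) ln(V/V₀).
m = m₀ (V₀/V)^(Q_out/(Q_in−Q_out)) = 36.7 × (925/642.76)^(-2.3214) = 15.764 mg.
C = m/V = 15.764/642.76 = 0.024525 mg/L.

0.0245 mg/L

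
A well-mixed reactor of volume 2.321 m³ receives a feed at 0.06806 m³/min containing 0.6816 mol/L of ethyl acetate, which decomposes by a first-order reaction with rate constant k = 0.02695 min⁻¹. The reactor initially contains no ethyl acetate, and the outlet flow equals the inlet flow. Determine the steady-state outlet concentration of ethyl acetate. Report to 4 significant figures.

Species balance: V dC/dt = Q C_in − Q C − k V C.
At steady state: 0 = Q C_in − (Q + kV) C_ss, so C_ss = Q C_in/(Q + kV).
C_ss = 0.06806·0.6816/(0.06806 + 0.02695·2.321) = 0.0463897/0.130611 = 0.355175 mol/L.

0.3552 mol/L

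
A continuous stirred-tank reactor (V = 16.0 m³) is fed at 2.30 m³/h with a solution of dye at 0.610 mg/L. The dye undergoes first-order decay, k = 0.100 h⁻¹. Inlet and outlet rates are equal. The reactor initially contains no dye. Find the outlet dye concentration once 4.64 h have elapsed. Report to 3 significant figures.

Species balance: V dC/dt = Q C_in − Q C − k V C.
This is linear with rate a = Q/V + k = 0.24375 h⁻¹.
C_ss = Q C_in/(Q + kV) = 0.35974 mg/L; C(t) = C_ss + (C₀ − C_ss) e^(−a t).
C(4.64) = 0.35974 + (-0.35974)·e^(−0.24375·4.64) = 0.35974 + (-0.35974)·0.32271 = 0.24365 mg/L.

0.244 mg/L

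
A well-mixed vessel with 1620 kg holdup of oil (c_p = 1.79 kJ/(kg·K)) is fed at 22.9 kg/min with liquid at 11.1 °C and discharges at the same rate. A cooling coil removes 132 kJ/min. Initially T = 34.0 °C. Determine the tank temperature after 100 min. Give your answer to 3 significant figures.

14.2 °C

Energy balance: M c_p dT/dt = ṁ c_p (T_in − T) − 132.
τ = M/ṁ = 70.742 min; T_ss = T_in − Q̇/(ṁ c_p) = 11.1 − 132/(22.9·1.79) = 7.8798 °C.
T approaches T_ss exponentially: T(t) = T_ss + (T₀ − T_ss) e^(−t/τ).
T(100) = 7.8798 + (26.120)·e^(−100/70.742) = 7.8798 + (26.120)·0.24327 = 14.234 °C.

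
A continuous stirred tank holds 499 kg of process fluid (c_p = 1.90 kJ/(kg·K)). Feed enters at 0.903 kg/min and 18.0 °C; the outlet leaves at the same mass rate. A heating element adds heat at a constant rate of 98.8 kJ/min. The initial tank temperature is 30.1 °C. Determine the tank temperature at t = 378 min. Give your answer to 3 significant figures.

52.6 °C

First-law balance (no shaft work): M c_p dT/dt = ṁ c_p (T_in − T) + 98.8.
Rearrange: dT/dt = (T_ss − T)/τ with τ = M/ṁ = 552.60 min and T_ss = T_in + Q̇/(ṁ c_p) = 75.586 °C.
T approaches T_ss exponentially: T(t) = T_ss + (T₀ − T_ss) e^(−t/τ).
T(378) = 75.586 + (-45.486)·e^(−378/552.60) = 75.586 + (-45.486)·0.50458 = 52.635 °C.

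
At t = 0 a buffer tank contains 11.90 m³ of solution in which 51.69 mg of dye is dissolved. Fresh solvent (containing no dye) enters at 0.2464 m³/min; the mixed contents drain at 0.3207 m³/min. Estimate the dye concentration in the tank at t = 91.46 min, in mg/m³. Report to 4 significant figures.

0.2623 mg/m³

Let m(t) be the amount of dye. Volume: V(t) = V₀ + (Q_in − Q_out) t = 11.90 − 0.0743000 t; V(91.46) = 5.10452 m³.
No dye enters, so dm/dt = −Q_out · (m/V).
Separate: dm/m = −Q_out dt/V(t) ⇒ ln(m/m₀) = −(Q_out/(Q_in−Q_out)) ln(V/V₀).
m = m₀ (V₀/V)^(Q_out/(Q_in−Q_out)) = 51.69 × (11.90/5.10452)^(-4.31629) = 1.33898 mg.
C = m/V = 1.33898/5.10452 = 0.262313 mg/m³.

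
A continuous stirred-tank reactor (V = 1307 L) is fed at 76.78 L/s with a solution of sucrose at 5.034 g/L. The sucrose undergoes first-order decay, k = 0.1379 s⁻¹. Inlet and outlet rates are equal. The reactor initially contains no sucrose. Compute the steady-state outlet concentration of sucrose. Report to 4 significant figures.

1.504 g/L

Accumulation = in − out − consumed: V dC/dt = Q C_in − Q C − k V C.
Steady state (dC/dt = 0): C_ss = Q C_in/(Q + kV) = C_in/(1 + kV/Q).
C_ss = 76.78·5.034/(76.78 + 0.1379·1307) = 386.511/257.015 = 1.50384 g/L.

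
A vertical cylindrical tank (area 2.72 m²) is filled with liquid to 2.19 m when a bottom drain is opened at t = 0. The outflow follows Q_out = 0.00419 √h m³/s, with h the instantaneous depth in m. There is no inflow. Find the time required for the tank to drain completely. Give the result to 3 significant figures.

1920 s

With no inflow, A dh/dt = −0.00419 √h.
Separate and integrate: 2(√h − √h₀) = −(0.00419/A) t.
Set h = 0: 2√h₀ = (0.00419/A) t_empty ⇒ t_empty = 2A√h₀/0.00419.
t_empty = 2·2.72·√2.19/0.00419 = 5.4400·1.4799/0.00419 = 1921.4 s.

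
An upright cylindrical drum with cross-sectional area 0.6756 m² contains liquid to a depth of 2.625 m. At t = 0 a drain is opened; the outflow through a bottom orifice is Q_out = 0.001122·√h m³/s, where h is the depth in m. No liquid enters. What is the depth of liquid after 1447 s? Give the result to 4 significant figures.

With no inflow, A dh/dt = −0.001122 √h.
Separate and integrate: 2(√h − √h₀) = −(0.001122/A) t.
√h = √2.625 − 0.001122·1447/(2·0.6756) = 1.62019 − 1.20155 = 0.418635.
h = 0.418635² = 0.175256 m.

0.1753 m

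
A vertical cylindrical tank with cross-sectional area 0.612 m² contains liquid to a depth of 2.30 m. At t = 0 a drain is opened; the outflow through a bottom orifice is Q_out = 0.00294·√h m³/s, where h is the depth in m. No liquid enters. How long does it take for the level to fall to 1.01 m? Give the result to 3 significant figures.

213 s

With no inflow, A dh/dt = −0.00294 √h.
Separate and integrate: 2(√h − √h₀) = −(0.00294/A) t.
t = 2A(√h₀ − √h)/0.00294 = 2·0.612·(√2.30 − √1.01)/0.00294
  = 1.2240 × (1.5166 − 1.0050) / 0.00294 = 212.99 s.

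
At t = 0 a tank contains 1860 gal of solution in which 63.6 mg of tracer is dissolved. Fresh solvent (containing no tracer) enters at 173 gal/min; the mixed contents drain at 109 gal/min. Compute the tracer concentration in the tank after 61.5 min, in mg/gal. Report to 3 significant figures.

0.00158 mg/gal

Total volume: dV/dt = Q_in − Q_out = 64.000 gal/min, so V(t) = 1860 + 64.000 t and V(61.5) = 5796.0 gal.
Species balance (pure solvent in): dm/dt = −Q_out · m/V(t).
dm/m = −Q_out dt/(V₀ + 64.000 t); integrating gives ln(m/m₀) = −(Q_out/(Q_in−Q_out)) ln(V/V₀).
m = m₀ (V₀/V)^(Q_out/(Q_in−Q_out)) = 63.6 × (1860/5796.0)^(1.7031) = 9.1784 mg.
C = m/V = 9.1784/5796.0 = 0.0015836 mg/gal.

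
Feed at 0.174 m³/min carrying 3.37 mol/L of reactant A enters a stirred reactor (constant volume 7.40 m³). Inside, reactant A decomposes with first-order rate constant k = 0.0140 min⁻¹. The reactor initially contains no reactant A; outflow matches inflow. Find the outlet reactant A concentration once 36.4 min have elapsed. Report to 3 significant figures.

V dC/dt = Q(C_in − C) − k V C.
This is linear with rate a = Q/V + k = 0.037514 min⁻¹.
C_ss = Q C_in/(Q + kV) = 2.1123 mol/L; C(t) = C_ss + (C₀ − C_ss) e^(−a t).
C(36.4) = 2.1123 + (-2.1123)·e^(−0.037514·36.4) = 2.1123 + (-2.1123)·0.25526 = 1.5731 mol/L.

1.57 mol/L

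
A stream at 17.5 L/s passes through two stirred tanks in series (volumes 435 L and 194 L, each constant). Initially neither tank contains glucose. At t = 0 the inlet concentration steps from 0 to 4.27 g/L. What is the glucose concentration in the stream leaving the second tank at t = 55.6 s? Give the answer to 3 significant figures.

3.47 g/L

Species balance on tank i: dCᵢ/dt = (Cᵢ₋₁ − Cᵢ)/τᵢ with τᵢ = Vᵢ/Q.
τ₁ = 435/17.5 = 24.857 s; τ₂ = 194/17.5 = 11.086 s.
Solving the cascade with C₁(0)=C₂(0)=0 gives C₂(t) = C_in[1 − (τ₁ e^(−t/τ₁) − τ₂ e^(−t/τ₂))/(τ₁ − τ₂)].
At t = 55.6: e^(−t/τ₁) = 0.10680, e^(−t/τ₂) = 0.0066346.
C₂ = 4.27·[1 − (24.857·0.10680 − 11.086·0.0066346)/(13.771)] = 4.27·0.81257 = 3.4697 g/L.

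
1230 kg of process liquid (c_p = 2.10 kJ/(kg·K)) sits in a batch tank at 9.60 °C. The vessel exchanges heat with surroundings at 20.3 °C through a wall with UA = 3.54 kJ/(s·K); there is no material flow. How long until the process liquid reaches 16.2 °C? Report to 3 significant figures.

Lumped-capacitance energy balance: M c_p dT/dt = UA(T_amb − T).
τ = M c_p/UA = 729.66 s; T_ss = T_amb = 20.300 °C.
T(t) = T_ss + (T₀ − T_ss)e^(−t/τ); set T = 16.2:
t = −τ ln[(T − T_ss)/(T₀ − T_ss)] = −729.66 · ln(0.38318) = 699.93 s.

700 s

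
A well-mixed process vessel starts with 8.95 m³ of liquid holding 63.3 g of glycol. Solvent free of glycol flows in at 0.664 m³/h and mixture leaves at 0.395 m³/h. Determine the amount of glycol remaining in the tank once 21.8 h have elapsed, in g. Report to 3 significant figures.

Let m(t) be the amount of glycol. Volume: V(t) = V₀ + (Q_in − Q_out) t = 8.95 + 0.26900 t; V(21.8) = 14.814 m³.
Species balance (pure solvent in): dm/dt = −Q_out · m/V(t).
dm/m = −Q_out dt/(V₀ + 0.26900 t); integrating gives ln(m/m₀) = −(Q_out/(Q_in−Q_out)) ln(V/V₀).
m = m₀ (V₀/V)^(Q_out/(Q_in−Q_out)) = 63.3 × (8.95/14.814)^(1.4684) = 30.202 g.

30.2 g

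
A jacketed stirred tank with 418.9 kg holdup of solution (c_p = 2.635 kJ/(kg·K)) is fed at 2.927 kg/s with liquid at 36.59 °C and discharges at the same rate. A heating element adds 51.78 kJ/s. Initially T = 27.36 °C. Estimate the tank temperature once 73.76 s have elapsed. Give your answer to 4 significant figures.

Unsteady energy balance on the tank contents: M c_p dT/dt = ṁ c_p (T_in − T) + 51.78.
Rearrange: dT/dt = (T_ss − T)/τ with τ = M/ṁ = 143.116 s and T_ss = T_in + Q̇/(ṁ c_p) = 43.3037 °C.
Integrating: T(t) = T_ss + (T₀ − T_ss) e^(−t/τ).
T(73.76) = 43.3037 + (-15.9437)·e^(−73.76/143.116) = 43.3037 + (-15.9437)·0.597270 = 33.7810 °C.

33.78 °C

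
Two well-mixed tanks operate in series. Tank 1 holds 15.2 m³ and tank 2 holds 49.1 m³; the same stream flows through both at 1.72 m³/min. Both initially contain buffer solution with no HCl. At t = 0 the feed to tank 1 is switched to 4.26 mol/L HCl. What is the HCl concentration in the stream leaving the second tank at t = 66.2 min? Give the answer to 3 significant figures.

Each tank obeys Vᵢ dCᵢ/dt = Q(Cᵢ₋₁ − Cᵢ), so τᵢ = Vᵢ/Q.
τ₁ = 15.2/1.72 = 8.8372 min; τ₂ = 49.1/1.72 = 28.547 min.
Tank 1: C₁ = C_in(1 − e^(−t/τ₁)). Tank 2 (τ₁ ≠ τ₂): C₂ = C_in[1 − (τ₁ e^(−t/τ₁) − τ₂ e^(−t/τ₂))/(τ₁ − τ₂)].
At t = 66.2: e^(−t/τ₁) = 0.00055806, e^(−t/τ₂) = 0.098370.
C₂ = 4.26·[1 − (8.8372·0.00055806 − 28.547·0.098370)/(-19.709)] = 4.26·0.85777 = 3.6541 mol/L.

3.65 mol/L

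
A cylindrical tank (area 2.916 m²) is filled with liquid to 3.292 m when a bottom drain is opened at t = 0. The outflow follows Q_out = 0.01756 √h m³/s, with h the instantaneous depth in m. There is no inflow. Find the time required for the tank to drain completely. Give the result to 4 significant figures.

602.6 s

Unsteady balance on liquid volume: A dh/dt = −0.01756 √h.
∫ h^(−1/2) dh = −(0.01756/A) ∫ dt, giving 2√h = 2√h₀ − (0.01756/A) t.
Set h = 0: 2√h₀ = (0.01756/A) t_empty ⇒ t_empty = 2A√h₀/0.01756.
t_empty = 2·2.916·√3.292/0.01756 = 5.83200·1.81439/0.01756 = 602.591 s.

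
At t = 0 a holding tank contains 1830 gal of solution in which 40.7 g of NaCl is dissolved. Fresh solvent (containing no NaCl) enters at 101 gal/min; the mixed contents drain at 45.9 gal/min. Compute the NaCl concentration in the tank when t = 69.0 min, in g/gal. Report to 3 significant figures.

Let m(t) be the amount of NaCl. Volume: V(t) = V₀ + (Q_in − Q_out) t = 1830 + 55.100 t; V(69.0) = 5631.9 gal.
Species balance (pure solvent in): dm/dt = −Q_out · m/V(t).
dm/m = −Q_out dt/(V₀ + 55.100 t); integrating gives ln(m/m₀) = −(Q_out/(Q_in−Q_out)) ln(V/V₀).
m = m₀ (V₀/V)^(Q_out/(Q_in−Q_out)) = 40.7 × (1830/5631.9)^(0.83303) = 15.955 g.
C = m/V = 15.955/5631.9 = 0.0028330 g/gal.

0.00283 g/gal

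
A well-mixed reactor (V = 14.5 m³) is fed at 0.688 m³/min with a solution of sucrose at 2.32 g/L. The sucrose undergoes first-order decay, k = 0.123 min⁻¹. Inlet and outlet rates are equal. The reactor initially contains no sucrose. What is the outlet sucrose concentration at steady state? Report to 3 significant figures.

Species balance: V dC/dt = Q C_in − Q C − k V C.
Steady state (dC/dt = 0): C_ss = Q C_in/(Q + kV) = C_in/(1 + kV/Q).
C_ss = 0.688·2.32/(0.688 + 0.123·14.5) = 1.5962/2.4715 = 0.64583 g/L.

0.646 g/L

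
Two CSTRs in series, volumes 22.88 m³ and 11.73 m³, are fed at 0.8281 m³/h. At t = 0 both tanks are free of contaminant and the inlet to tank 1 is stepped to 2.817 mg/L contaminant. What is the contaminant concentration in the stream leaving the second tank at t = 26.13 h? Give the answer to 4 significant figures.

1.040 mg/L

Species balance on tank i: dCᵢ/dt = (Cᵢ₋₁ − Cᵢ)/τᵢ with τᵢ = Vᵢ/Q.
τ₁ = 22.88/0.8281 = 27.6295 h; τ₂ = 11.73/0.8281 = 14.1650 h.
Tank 1: C₁ = C_in(1 − e^(−t/τ₁)). Tank 2 (τ₁ ≠ τ₂): C₂ = C_in[1 − (τ₁ e^(−t/τ₁) − τ₂ e^(−t/τ₂))/(τ₁ − τ₂)].
At t = 26.13: e^(−t/τ₁) = 0.388397, e^(−t/τ₂) = 0.158074.
C₂ = 2.817·[1 − (27.6295·0.388397 − 14.1650·0.158074)/(13.4646)] = 2.817·0.369299 = 1.04032 mg/L.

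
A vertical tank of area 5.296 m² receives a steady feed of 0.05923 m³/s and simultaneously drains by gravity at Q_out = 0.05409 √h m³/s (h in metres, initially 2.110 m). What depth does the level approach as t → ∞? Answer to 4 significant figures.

A dh/dt = Q_in − 0.05409 √h. Steady state requires inflow = outflow:
Q_in = 0.05409 √h_ss ⇒ √h_ss = 0.05923/0.05409 = 1.09503.
h_ss = 1.09503² = 1.19908 m. (Since h₀ = 2.110 m > h_ss, the level will fall toward this value.)

1.199 m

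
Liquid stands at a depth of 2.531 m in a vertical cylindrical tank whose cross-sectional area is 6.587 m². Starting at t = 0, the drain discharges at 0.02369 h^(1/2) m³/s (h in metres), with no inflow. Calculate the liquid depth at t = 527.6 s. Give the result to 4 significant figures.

With no inflow, A dh/dt = −0.02369 √h.
Separate and integrate: 2(√h − √h₀) = −(0.02369/A) t.
√h = √2.531 − 0.02369·527.6/(2·6.587) = 1.59091 − 0.948751 = 0.642161.
h = 0.642161² = 0.412371 m.

0.4124 m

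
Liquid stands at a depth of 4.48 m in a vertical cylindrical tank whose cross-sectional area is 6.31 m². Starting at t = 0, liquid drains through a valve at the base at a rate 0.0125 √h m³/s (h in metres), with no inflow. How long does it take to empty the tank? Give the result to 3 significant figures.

With no inflow, A dh/dt = −0.0125 √h.
This is separable: 2 d(√h)/dt = −0.0125/A, so √h = √h₀ − (0.0125/(2A)) t.
Tank is empty when √h = 0: t_empty = 2A√h₀/0.0125.
t_empty = 2·6.31·√4.48/0.0125 = 12.620·2.1166/0.0125 = 2136.9 s.

2140 s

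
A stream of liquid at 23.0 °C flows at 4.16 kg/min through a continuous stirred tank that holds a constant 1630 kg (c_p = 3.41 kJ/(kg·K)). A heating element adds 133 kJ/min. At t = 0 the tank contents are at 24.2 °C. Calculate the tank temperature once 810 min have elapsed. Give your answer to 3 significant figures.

31.3 °C

Energy balance: M c_p dT/dt = ṁ c_p (T_in − T) + 133.
τ = M/ṁ = 391.83 min; T_ss = T_in + Q̇/(ṁ c_p) = 23.0 + 133/(4.16·3.41) = 32.376 °C.
T approaches T_ss exponentially: T(t) = T_ss + (T₀ − T_ss) e^(−t/τ).
T(810) = 32.376 + (-8.1757)·e^(−810/391.83) = 32.376 + (-8.1757)·0.12653 = 31.341 °C.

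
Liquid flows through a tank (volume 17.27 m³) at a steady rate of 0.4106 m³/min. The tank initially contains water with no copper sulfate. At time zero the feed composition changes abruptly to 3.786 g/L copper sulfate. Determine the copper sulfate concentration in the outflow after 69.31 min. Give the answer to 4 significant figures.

3.057 g/L

Transient balance on the dissolved component: V dC/dt = Q(C_in − C).
So dC/dt = (C_in − C)/τ with τ = V/Q = 17.27/0.4106 = 42.0604 min.
This is linear first-order; C(t) = C_in + (C₀ − C_in) e^(−t/τ).
C(69.31) = 3.786 + (0 − 3.786)·e^(−69.31/42.0604) = 3.786 + (-3.78600)·0.192460 = 3.05735 g/L.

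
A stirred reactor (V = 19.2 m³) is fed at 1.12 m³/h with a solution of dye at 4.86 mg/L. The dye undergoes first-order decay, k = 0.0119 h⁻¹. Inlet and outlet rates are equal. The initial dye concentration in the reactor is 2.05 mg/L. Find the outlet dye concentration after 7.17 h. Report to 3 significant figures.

2.84 mg/L

Species balance: V dC/dt = Q C_in − Q C − k V C.
This is linear with rate a = Q/V + k = 0.070233 h⁻¹.
C_ss = Q C_in/(Q + kV) = 4.0365 mg/L; C(t) = C_ss + (C₀ − C_ss) e^(−a t).
C(7.17) = 4.0365 + (-1.9865)·e^(−0.070233·7.17) = 4.0365 + (-1.9865)·0.60437 = 2.8359 mg/L.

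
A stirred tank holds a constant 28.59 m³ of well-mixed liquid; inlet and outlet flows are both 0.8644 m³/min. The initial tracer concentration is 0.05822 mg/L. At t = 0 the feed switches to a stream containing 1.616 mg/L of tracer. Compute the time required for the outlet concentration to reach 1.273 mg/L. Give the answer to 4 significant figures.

50.05 min

Unsteady species balance (constant V, well mixed): V dC/dt = Q(C_in − C), so τ = V/Q = 33.0750 min.
C(t) = C_in + (C₀ − C_in) e^(−t/τ). Set C = 1.273 and solve for t:
e^(−t/τ) = (C − C_in)/(C₀ − C_in) = (1.273 − 1.616)/(0.05822 − 1.616) = 0.220185
t = −τ ln(…) = 33.0750 × 1.51329 = 50.0519 min.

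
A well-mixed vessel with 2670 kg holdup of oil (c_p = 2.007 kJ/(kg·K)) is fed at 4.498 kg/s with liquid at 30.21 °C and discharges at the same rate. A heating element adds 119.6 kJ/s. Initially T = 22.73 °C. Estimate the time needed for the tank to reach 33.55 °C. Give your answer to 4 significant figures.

438.1 s

M c_p dT/dt = ṁ c_p (T_in − T) + Q̇.
τ = M/ṁ = 593.597 s; T_ss = T_in + Q̇/(ṁ c_p) = 43.4584 °C.
T(t) = T_ss + (T₀ − T_ss) e^(−t/τ). Set T = 33.55:
e^(−t/τ) = (33.55 − 43.4584)/(22.73 − 43.4584) = 0.478012
t = −593.597 · ln(0.478012) = 438.146 s.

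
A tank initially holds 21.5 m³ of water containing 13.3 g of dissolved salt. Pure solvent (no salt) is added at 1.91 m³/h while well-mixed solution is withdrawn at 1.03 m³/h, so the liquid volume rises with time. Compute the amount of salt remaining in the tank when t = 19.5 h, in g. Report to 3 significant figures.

Total volume: dV/dt = Q_in − Q_out = 0.88000 m³/h, so V(t) = 21.5 + 0.88000 t and V(19.5) = 38.660 m³.
Species balance (pure solvent in): dm/dt = −Q_out · m/V(t).
Separate: dm/m = −Q_out dt/V(t) ⇒ ln(m/m₀) = −(Q_out/(Q_in−Q_out)) ln(V/V₀).
m = m₀ (V₀/V)^(Q_out/(Q_in−Q_out)) = 13.3 × (21.5/38.660)^(1.1705) = 6.6926 g.

6.69 g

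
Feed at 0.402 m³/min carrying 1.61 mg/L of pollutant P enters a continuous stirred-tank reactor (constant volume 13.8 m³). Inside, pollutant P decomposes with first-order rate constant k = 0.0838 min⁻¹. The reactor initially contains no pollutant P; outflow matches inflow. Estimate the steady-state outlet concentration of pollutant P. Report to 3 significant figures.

Accumulation = in − out − consumed: V dC/dt = Q C_in − Q C − k V C.
Steady state (dC/dt = 0): C_ss = Q C_in/(Q + kV) = C_in/(1 + kV/Q).
C_ss = 0.402·1.61/(0.402 + 0.0838·13.8) = 0.64722/1.5584 = 0.41530 mg/L.

0.415 mg/L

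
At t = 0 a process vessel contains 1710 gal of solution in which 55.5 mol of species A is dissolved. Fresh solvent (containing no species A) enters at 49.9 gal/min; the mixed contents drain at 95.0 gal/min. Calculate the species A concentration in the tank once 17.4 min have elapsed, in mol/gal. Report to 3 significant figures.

0.0165 mol/gal

Let m(t) be the amount of species A. Volume: V(t) = V₀ + (Q_in − Q_out) t = 1710 − 45.100 t; V(17.4) = 925.26 gal.
No species A enters, so dm/dt = −Q_out · (m/V).
dm/m = −Q_out dt/(V₀ − 45.100 t); integrating gives ln(m/m₀) = −(Q_out/(Q_in−Q_out)) ln(V/V₀).
m = m₀ (V₀/V)^(Q_out/(Q_in−Q_out)) = 55.5 × (1710/925.26)^(-2.1064) = 15.221 mol.
C = m/V = 15.221/925.26 = 0.016450 mol/gal.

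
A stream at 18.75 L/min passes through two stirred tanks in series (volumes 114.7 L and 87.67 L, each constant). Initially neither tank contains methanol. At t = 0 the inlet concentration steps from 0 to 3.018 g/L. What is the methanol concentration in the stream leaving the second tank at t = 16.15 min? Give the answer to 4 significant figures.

2.414 g/L

Each tank obeys Vᵢ dCᵢ/dt = Q(Cᵢ₋₁ − Cᵢ), so τᵢ = Vᵢ/Q.
τ₁ = 114.7/18.75 = 6.11733 min; τ₂ = 87.67/18.75 = 4.67573 min.
Tank 1: C₁ = C_in(1 − e^(−t/τ₁)). Tank 2 (τ₁ ≠ τ₂): C₂ = C_in[1 − (τ₁ e^(−t/τ₁) − τ₂ e^(−t/τ₂))/(τ₁ − τ₂)].
At t = 16.15: e^(−t/τ₁) = 0.0713585, e^(−t/τ₂) = 0.0316188.
C₂ = 3.018·[1 − (6.11733·0.0713585 − 4.67573·0.0316188)/(1.44160)] = 3.018·0.799749 = 2.41364 g/L.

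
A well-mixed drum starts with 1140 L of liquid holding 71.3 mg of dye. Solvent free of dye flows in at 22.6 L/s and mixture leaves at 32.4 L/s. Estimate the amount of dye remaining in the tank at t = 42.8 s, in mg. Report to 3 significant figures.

15.6 mg

Total volume: dV/dt = Q_in − Q_out = -9.8000 L/s, so V(t) = 1140 − 9.8000 t and V(42.8) = 720.56 L.
Solute balance: dm/dt = 0 − Q_out C = −Q_out m/V(t).
Separate: dm/m = −Q_out dt/V(t) ⇒ ln(m/m₀) = −(Q_out/(Q_in−Q_out)) ln(V/V₀).
m = m₀ (V₀/V)^(Q_out/(Q_in−Q_out)) = 71.3 × (1140/720.56)^(-3.3061) = 15.646 mg.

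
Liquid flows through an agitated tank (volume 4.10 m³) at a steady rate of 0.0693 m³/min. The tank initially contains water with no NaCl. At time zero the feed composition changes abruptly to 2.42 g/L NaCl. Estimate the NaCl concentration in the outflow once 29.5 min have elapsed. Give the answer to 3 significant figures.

Species balance on the tank: V dC/dt = Q(C_in − C).
Rewrite as dC/dt + C/τ = C_in/τ, τ = V/Q = 59.163 min.
C approaches C_in exponentially: C(t) = C_in + (C₀ − C_in) e^(−t/τ).
C(29.5) = 2.42 + (0 − 2.42)·e^(−29.5/59.163) = 2.42 + (-2.4200)·0.60737 = 0.95017 g/L.

0.950 g/L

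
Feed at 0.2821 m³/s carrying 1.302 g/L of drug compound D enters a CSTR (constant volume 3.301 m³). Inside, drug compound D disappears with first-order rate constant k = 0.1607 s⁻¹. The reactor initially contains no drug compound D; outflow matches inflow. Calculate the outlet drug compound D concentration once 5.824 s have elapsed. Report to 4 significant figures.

0.3442 g/L

Species balance: V dC/dt = Q C_in − Q C − k V C.
dC/dt = (Q/V) C_in − (Q/V + k) C; effective rate a = Q/V + k = 0.0854590 + 0.1607 = 0.246159 s⁻¹.
C_ss = Q C_in/(Q + kV) = 0.452015 g/L; C(t) = C_ss + (C₀ − C_ss) e^(−a t).
C(5.824) = 0.452015 + (-0.452015)·e^(−0.246159·5.824) = 0.452015 + (-0.452015)·0.238442 = 0.344236 g/L.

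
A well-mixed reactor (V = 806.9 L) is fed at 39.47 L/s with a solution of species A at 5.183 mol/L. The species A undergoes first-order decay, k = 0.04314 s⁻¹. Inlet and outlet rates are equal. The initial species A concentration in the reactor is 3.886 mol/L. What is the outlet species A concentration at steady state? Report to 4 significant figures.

Accumulation = in − out − consumed: V dC/dt = Q C_in − Q C − k V C.
At steady state: 0 = Q C_in − (Q + kV) C_ss, so C_ss = Q C_in/(Q + kV).
C_ss = 39.47·5.183/(39.47 + 0.04314·806.9) = 204.573/74.2797 = 2.75409 mol/L.

2.754 mol/L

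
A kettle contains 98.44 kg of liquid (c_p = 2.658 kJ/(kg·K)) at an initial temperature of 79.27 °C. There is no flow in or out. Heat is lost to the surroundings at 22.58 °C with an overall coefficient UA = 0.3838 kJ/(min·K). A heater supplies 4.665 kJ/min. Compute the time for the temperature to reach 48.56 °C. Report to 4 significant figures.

First-law balance (no shaft work): M c_p dT/dt = −UA(T − T_amb) + Q̇.
τ = M c_p/UA = 681.744 min; T_ss = T_amb + Q̇/UA = 22.58 + 4.665/0.3838 = 34.7348 °C.
T(t) = T_ss + (T₀ − T_ss)e^(−t/τ); set T = 48.56:
t = −τ ln[(T − T_ss)/(T₀ − T_ss)] = −681.744 · ln(0.310434) = 797.495 min.

797.5 min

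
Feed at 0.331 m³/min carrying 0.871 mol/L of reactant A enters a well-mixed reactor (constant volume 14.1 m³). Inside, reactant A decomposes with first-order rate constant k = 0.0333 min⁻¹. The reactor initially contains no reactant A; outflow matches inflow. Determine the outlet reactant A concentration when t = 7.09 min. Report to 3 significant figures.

Species balance: V dC/dt = Q C_in − Q C − k V C.
This is linear with rate a = Q/V + k = 0.056775 min⁻¹.
C_ss = Q C_in/(Q + kV) = 0.36014 mol/L; C(t) = C_ss + (C₀ − C_ss) e^(−a t).
C(7.09) = 0.36014 + (-0.36014)·e^(−0.056775·7.09) = 0.36014 + (-0.36014)·0.66862 = 0.11934 mol/L.

0.119 mol/L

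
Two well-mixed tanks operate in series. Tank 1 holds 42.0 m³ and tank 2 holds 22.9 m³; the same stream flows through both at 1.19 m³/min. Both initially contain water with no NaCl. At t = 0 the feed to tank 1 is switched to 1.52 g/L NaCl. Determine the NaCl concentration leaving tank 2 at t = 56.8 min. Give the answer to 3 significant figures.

0.947 g/L

Time constants: τᵢ = Vᵢ/Q for each well-mixed tank.
τ₁ = 42.0/1.19 = 35.294 min; τ₂ = 22.9/1.19 = 19.244 min.
Solving the cascade with C₁(0)=C₂(0)=0 gives C₂(t) = C_in[1 − (τ₁ e^(−t/τ₁) − τ₂ e^(−t/τ₂))/(τ₁ − τ₂)].
At t = 56.8: e^(−t/τ₁) = 0.20002, e^(−t/τ₂) = 0.052255.
C₂ = 1.52·[1 − (35.294·0.20002 − 19.244·0.052255)/(16.050)] = 1.52·0.62281 = 0.94668 g/L.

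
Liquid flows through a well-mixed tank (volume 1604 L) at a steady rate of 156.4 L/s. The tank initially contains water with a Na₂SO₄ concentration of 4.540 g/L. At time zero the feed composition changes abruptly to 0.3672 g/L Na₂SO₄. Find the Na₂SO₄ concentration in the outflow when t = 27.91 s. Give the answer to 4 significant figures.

Accumulation = in − out for the solute gives V dC/dt = Q(C_in − C).
Rewrite as dC/dt + C/τ = C_in/τ, τ = V/Q = 10.2558 s.
Integrating: C(t) = C_in + (C₀ − C_in) e^(−t/τ).
C(27.91) = 0.3672 + (4.540 − 0.3672)·e^(−27.91/10.2558) = 0.3672 + (4.17280)·0.0657827 = 0.641698 g/L.

0.6417 g/L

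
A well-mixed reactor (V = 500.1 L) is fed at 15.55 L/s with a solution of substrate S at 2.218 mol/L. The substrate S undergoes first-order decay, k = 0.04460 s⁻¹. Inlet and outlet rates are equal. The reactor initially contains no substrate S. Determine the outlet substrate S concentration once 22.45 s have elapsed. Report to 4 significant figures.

Accumulation = in − out − consumed: V dC/dt = Q C_in − Q C − k V C.
dC/dt = (Q/V) C_in − (Q/V + k) C; effective rate a = Q/V + k = 0.0310938 + 0.04460 = 0.0756938 s⁻¹.
C_ss = Q C_in/(Q + kV) = 0.911119 mol/L; C(t) = C_ss + (C₀ − C_ss) e^(−a t).
C(22.45) = 0.911119 + (-0.911119)·e^(−0.0756938·22.45) = 0.911119 + (-0.911119)·0.182807 = 0.744560 mol/L.

0.7446 mol/L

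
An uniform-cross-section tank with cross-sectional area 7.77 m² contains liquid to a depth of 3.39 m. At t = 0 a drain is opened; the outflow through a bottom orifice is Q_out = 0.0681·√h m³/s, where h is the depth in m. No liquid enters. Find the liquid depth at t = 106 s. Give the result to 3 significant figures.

With no inflow, A dh/dt = −0.0681 √h.
This is separable: 2 d(√h)/dt = −0.0681/A, so √h = √h₀ − (0.0681/(2A)) t.
√h = √3.39 − 0.0681·106/(2·7.77) = 1.8412 − 0.46452 = 1.3767.
h = 1.3767² = 1.8952 m.

1.90 m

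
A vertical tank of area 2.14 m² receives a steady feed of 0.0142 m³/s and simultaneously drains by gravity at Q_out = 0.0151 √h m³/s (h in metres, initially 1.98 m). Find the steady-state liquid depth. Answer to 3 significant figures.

0.884 m

Accumulation of liquid (constant cross-section A): A dh/dt = Q_in − 0.0151 √h. At steady state dh/dt = 0:
Q_in = 0.0151 √h_ss ⇒ √h_ss = 0.0142/0.0151 = 0.94040.
h_ss = 0.94040² = 0.88435 m. (Since h₀ = 1.98 m > h_ss, the level will fall toward this value.)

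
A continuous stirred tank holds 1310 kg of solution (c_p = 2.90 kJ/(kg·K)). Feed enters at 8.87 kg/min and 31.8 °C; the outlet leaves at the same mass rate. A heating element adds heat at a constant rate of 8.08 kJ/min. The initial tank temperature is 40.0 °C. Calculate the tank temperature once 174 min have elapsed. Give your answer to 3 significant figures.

Energy balance: M c_p dT/dt = ṁ c_p (T_in − T) + 8.08.
τ = M/ṁ = 147.69 min; T_ss = T_in + Q̇/(ṁ c_p) = 31.8 + 8.08/(8.87·2.90) = 32.114 °C.
Solution: T(t) = T_ss + (T₀ − T_ss) e^(−t/τ).
T(174) = 32.114 + (7.8859)·e^(−174/147.69) = 32.114 + (7.8859)·0.30785 = 34.542 °C.

34.5 °C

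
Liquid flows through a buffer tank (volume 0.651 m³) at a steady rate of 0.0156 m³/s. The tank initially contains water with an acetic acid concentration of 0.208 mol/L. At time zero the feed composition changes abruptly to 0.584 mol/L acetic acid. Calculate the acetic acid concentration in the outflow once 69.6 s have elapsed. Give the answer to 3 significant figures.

0.513 mol/L

Species balance on the tank: V dC/dt = Q(C_in − C).
So dC/dt = (C_in − C)/τ with τ = V/Q = 0.651/0.0156 = 41.731 s.
C approaches C_in exponentially: C(t) = C_in + (C₀ − C_in) e^(−t/τ).
C(69.6) = 0.584 + (0.208 − 0.584)·e^(−69.6/41.731) = 0.584 + (-0.37600)·0.18866 = 0.51307 mol/L.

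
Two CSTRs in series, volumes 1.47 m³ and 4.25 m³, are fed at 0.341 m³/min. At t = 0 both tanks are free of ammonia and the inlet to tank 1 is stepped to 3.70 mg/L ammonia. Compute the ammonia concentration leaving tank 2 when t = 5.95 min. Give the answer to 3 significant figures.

Each tank obeys Vᵢ dCᵢ/dt = Q(Cᵢ₋₁ − Cᵢ), so τᵢ = Vᵢ/Q.
τ₁ = 1.47/0.341 = 4.3109 min; τ₂ = 4.25/0.341 = 12.463 min.
Tank 1: C₁ = C_in(1 − e^(−t/τ₁)). Tank 2 (τ₁ ≠ τ₂): C₂ = C_in[1 − (τ₁ e^(−t/τ₁) − τ₂ e^(−t/τ₂))/(τ₁ − τ₂)].
At t = 5.95: e^(−t/τ₁) = 0.25152, e^(−t/τ₂) = 0.62039.
C₂ = 3.70·[1 − (4.3109·0.25152 − 12.463·0.62039)/(-8.1525)] = 3.70·0.18455 = 0.68285 mg/L.

0.683 mg/L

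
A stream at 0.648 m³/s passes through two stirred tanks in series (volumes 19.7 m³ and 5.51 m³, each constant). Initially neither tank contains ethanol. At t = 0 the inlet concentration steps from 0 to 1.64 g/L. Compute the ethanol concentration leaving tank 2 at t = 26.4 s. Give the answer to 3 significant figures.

0.713 g/L

Time constants: τᵢ = Vᵢ/Q for each well-mixed tank.
τ₁ = 19.7/0.648 = 30.401 s; τ₂ = 5.51/0.648 = 8.5031 s.
Solving the cascade with C₁(0)=C₂(0)=0 gives C₂(t) = C_in[1 − (τ₁ e^(−t/τ₁) − τ₂ e^(−t/τ₂))/(τ₁ − τ₂)].
At t = 26.4: e^(−t/τ₁) = 0.41963, e^(−t/τ₂) = 0.044836.
C₂ = 1.64·[1 − (30.401·0.41963 − 8.5031·0.044836)/(21.898)] = 1.64·0.43484 = 0.71314 g/L.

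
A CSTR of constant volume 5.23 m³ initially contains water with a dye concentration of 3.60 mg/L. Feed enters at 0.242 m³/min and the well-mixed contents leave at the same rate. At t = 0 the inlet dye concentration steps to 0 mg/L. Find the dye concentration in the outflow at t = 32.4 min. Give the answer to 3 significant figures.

0.804 mg/L

Transient balance on the dissolved component: V dC/dt = Q(C_in − C).
Time constant τ = V/Q = 5.23/0.242 = 21.612 min.
C approaches C_in exponentially: C(t) = C_in + (C₀ − C_in) e^(−t/τ).
C(32.4) = 0 + (3.60 − 0)·e^(−32.4/21.612) = 0 + (3.6000)·0.22331 = 0.80391 mg/L.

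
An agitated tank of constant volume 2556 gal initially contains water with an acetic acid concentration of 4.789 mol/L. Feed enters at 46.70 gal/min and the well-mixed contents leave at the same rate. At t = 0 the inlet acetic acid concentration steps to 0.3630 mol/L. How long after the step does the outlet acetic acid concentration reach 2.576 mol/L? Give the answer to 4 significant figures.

37.94 min

Species balance: V dC/dt = Q(C_in − C) ⇒ τ = V/Q = 54.7323 min.
C(t) = C_in + (C₀ − C_in) e^(−t/τ). Set C = 2.576 and solve for t:
e^(−t/τ) = (C − C_in)/(C₀ − C_in) = (2.576 − 0.3630)/(4.789 − 0.3630) = 0.500000
t = −τ ln(…) = 54.7323 × 0.693147 = 37.9376 min.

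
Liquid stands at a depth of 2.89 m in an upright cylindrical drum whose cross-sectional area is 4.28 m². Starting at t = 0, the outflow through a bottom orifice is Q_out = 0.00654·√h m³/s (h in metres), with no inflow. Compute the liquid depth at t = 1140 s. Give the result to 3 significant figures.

0.687 m

With no inflow, A dh/dt = −0.00654 √h.
This is separable: 2 d(√h)/dt = −0.00654/A, so √h = √h₀ − (0.00654/(2A)) t.
√h = √2.89 − 0.00654·1140/(2·4.28) = 1.7000 − 0.87098 = 0.82902.
h = 0.82902² = 0.68727 m.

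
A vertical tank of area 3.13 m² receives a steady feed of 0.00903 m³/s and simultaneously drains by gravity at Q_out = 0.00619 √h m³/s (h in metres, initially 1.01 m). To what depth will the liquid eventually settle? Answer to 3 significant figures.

Level balance: A dh/dt = 0.00903 − 0.00619 √h. Setting dh/dt = 0:
Q_in = 0.00619 √h_ss ⇒ √h_ss = 0.00903/0.00619 = 1.4588.
h_ss = 1.4588² = 2.1281 m. (Since h₀ = 1.01 m < h_ss, the level will rise toward this value.)

2.13 m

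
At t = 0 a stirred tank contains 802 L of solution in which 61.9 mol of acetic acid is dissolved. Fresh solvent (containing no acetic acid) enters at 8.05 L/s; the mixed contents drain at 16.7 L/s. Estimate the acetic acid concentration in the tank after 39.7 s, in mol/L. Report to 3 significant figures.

Total volume: dV/dt = Q_in − Q_out = -8.6500 L/s, so V(t) = 802 − 8.6500 t and V(39.7) = 458.60 L.
No acetic acid enters, so dm/dt = −Q_out · (m/V).
dm/m = −Q_out dt/(V₀ − 8.6500 t); integrating gives ln(m/m₀) = −(Q_out/(Q_in−Q_out)) ln(V/V₀).
m = m₀ (V₀/V)^(Q_out/(Q_in−Q_out)) = 61.9 × (802/458.60)^(-1.9306) = 21.040 mol.
C = m/V = 21.040/458.60 = 0.045878 mol/L.

0.0459 mol/L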